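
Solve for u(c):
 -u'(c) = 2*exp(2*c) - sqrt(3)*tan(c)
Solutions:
 u(c) = C1 - exp(2*c) - sqrt(3)*log(cos(c))


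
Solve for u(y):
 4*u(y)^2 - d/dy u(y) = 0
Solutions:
 u(y) = -1/(C1 + 4*y)


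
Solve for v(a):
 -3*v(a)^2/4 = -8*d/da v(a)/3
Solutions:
 v(a) = -32/(C1 + 9*a)


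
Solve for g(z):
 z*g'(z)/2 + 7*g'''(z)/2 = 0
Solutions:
 g(z) = C1 + Integral(C2*airyai(-7^(2/3)*z/7) + C3*airybi(-7^(2/3)*z/7), z)


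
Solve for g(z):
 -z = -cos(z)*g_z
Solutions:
 g(z) = C1 + Integral(z/cos(z), z)


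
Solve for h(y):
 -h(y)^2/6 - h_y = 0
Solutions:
 h(y) = 6/(C1 + y)


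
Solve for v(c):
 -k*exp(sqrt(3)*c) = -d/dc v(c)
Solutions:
 v(c) = C1 + sqrt(3)*k*exp(sqrt(3)*c)/3


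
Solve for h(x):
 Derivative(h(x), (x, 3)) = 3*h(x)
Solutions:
 h(x) = C3*exp(3^(1/3)*x) + (C1*sin(3^(5/6)*x/2) + C2*cos(3^(5/6)*x/2))*exp(-3^(1/3)*x/2)


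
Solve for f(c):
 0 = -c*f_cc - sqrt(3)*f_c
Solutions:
 f(c) = C1 + C2*c^(1 - sqrt(3))


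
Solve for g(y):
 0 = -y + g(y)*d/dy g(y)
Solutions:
 g(y) = -sqrt(C1 + y^2)
 g(y) = sqrt(C1 + y^2)


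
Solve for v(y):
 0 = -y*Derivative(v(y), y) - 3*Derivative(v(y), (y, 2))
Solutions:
 v(y) = C1 + C2*erf(sqrt(6)*y/6)


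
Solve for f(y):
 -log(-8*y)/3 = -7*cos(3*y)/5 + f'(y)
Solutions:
 f(y) = C1 - y*log(-y)/3 - y*log(2) + y/3 + 7*sin(3*y)/15


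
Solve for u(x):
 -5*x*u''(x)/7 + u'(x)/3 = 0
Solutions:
 u(x) = C1 + C2*x^(22/15)


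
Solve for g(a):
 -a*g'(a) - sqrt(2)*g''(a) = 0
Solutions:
 g(a) = C1 + C2*erf(2^(1/4)*a/2)


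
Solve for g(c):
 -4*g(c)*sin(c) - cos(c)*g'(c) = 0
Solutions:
 g(c) = C1*cos(c)^4


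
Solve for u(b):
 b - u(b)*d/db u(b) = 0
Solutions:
 u(b) = -sqrt(C1 + b^2)
 u(b) = sqrt(C1 + b^2)


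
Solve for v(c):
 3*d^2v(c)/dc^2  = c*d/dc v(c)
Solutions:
 v(c) = C1 + C2*erfi(sqrt(6)*c/6)


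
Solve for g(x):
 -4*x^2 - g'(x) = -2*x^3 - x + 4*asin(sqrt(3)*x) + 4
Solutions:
 g(x) = C1 + x^4/2 - 4*x^3/3 + x^2/2 - 4*x*asin(sqrt(3)*x) - 4*x - 4*sqrt(3)*sqrt(1 - 3*x^2)/3


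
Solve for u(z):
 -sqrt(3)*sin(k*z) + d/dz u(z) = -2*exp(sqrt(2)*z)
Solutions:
 u(z) = C1 - sqrt(2)*exp(sqrt(2)*z) - sqrt(3)*cos(k*z)/k


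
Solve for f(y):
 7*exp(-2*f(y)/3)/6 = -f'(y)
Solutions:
 f(y) = 3*log(-sqrt(C1 - 7*y)) - 3*log(3)
 f(y) = 3*log(C1 - 7*y)/2 - 3*log(3)


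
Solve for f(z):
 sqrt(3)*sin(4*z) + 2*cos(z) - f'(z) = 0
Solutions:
 f(z) = C1 + 2*sin(z) - sqrt(3)*cos(4*z)/4


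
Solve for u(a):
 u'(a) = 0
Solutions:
 u(a) = C1


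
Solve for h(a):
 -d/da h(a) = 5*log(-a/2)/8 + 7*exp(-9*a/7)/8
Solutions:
 h(a) = C1 - 5*a*log(-a)/8 + 5*a*(log(2) + 1)/8 + 49*exp(-9*a/7)/72


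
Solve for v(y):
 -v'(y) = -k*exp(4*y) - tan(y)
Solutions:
 v(y) = C1 + k*exp(4*y)/4 - log(cos(y))


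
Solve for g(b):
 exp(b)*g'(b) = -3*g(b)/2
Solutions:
 g(b) = C1*exp(3*exp(-b)/2)


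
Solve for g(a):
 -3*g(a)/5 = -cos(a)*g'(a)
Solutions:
 g(a) = C1*(sin(a) + 1)^(3/10)/(sin(a) - 1)^(3/10)


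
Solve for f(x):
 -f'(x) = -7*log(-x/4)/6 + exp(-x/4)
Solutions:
 f(x) = C1 + 7*x*log(-x)/6 + 7*x*(-2*log(2) - 1)/6 + 4*exp(-x/4)


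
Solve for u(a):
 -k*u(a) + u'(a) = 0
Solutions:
 u(a) = C1*exp(a*k)


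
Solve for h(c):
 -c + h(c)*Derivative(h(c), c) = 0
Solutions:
 h(c) = -sqrt(C1 + c^2)
 h(c) = sqrt(C1 + c^2)


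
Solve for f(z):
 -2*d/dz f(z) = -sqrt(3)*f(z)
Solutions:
 f(z) = C1*exp(sqrt(3)*z/2)


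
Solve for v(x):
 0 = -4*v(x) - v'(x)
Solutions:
 v(x) = C1*exp(-4*x)


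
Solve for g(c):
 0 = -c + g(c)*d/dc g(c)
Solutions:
 g(c) = -sqrt(C1 + c^2)
 g(c) = sqrt(C1 + c^2)


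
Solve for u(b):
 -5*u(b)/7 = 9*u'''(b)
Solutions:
 u(b) = C3*exp(-735^(1/3)*b/21) + (C1*sin(245^(1/3)*3^(5/6)*b/42) + C2*cos(245^(1/3)*3^(5/6)*b/42))*exp(735^(1/3)*b/42)


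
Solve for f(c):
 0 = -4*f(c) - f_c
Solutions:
 f(c) = C1*exp(-4*c)


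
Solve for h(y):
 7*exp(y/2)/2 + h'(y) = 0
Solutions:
 h(y) = C1 - 7*exp(y/2)


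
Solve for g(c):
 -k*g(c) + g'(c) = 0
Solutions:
 g(c) = C1*exp(c*k)


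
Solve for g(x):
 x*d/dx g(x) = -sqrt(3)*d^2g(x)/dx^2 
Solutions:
 g(x) = C1 + C2*erf(sqrt(2)*3^(3/4)*x/6)


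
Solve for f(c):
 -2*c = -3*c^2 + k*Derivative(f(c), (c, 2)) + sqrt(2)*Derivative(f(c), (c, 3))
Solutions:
 f(c) = C1 + C2*c + C3*exp(-sqrt(2)*c*k/2) + c^4/(4*k) + c^3*(-1/3 - sqrt(2)/k)/k + c^2*(sqrt(2) + 6/k)/k^2


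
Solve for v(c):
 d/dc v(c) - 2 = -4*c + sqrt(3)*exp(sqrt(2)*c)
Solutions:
 v(c) = C1 - 2*c^2 + 2*c + sqrt(6)*exp(sqrt(2)*c)/2


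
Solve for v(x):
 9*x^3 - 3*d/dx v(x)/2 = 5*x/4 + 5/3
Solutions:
 v(x) = C1 + 3*x^4/2 - 5*x^2/12 - 10*x/9


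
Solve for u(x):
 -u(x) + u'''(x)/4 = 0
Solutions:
 u(x) = C3*exp(2^(2/3)*x) + (C1*sin(2^(2/3)*sqrt(3)*x/2) + C2*cos(2^(2/3)*sqrt(3)*x/2))*exp(-2^(2/3)*x/2)


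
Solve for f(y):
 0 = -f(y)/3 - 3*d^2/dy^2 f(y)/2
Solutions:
 f(y) = C1*sin(sqrt(2)*y/3) + C2*cos(sqrt(2)*y/3)


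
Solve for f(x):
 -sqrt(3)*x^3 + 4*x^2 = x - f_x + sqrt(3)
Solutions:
 f(x) = C1 + sqrt(3)*x^4/4 - 4*x^3/3 + x^2/2 + sqrt(3)*x


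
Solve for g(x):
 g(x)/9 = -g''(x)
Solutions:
 g(x) = C1*sin(x/3) + C2*cos(x/3)


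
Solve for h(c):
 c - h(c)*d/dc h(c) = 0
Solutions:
 h(c) = -sqrt(C1 + c^2)
 h(c) = sqrt(C1 + c^2)


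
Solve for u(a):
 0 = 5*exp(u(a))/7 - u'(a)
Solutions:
 u(a) = log(-1/(C1 + 5*a)) + log(7)


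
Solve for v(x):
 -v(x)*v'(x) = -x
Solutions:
 v(x) = -sqrt(C1 + x^2)
 v(x) = sqrt(C1 + x^2)


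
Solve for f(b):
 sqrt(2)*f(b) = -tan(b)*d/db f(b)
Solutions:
 f(b) = C1/sin(b)^(sqrt(2))


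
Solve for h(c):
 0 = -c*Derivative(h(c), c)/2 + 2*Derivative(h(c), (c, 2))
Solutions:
 h(c) = C1 + C2*erfi(sqrt(2)*c/4)


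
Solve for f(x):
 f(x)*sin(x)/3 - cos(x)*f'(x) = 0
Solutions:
 f(x) = C1/cos(x)^(1/3)


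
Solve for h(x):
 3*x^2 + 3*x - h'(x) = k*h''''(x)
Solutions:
 h(x) = C1 + C2*exp(x*(-1/k)^(1/3)) + C3*exp(x*(-1/k)^(1/3)*(-1 + sqrt(3)*I)/2) + C4*exp(-x*(-1/k)^(1/3)*(1 + sqrt(3)*I)/2) + x^3 + 3*x^2/2


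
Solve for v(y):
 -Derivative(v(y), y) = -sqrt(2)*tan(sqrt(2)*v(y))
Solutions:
 v(y) = sqrt(2)*(pi - asin(C1*exp(2*y)))/2
 v(y) = sqrt(2)*asin(C1*exp(2*y))/2


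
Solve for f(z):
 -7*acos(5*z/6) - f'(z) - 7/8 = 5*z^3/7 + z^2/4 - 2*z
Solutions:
 f(z) = C1 - 5*z^4/28 - z^3/12 + z^2 - 7*z*acos(5*z/6) - 7*z/8 + 7*sqrt(36 - 25*z^2)/5


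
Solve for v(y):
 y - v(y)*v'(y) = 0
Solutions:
 v(y) = -sqrt(C1 + y^2)
 v(y) = sqrt(C1 + y^2)


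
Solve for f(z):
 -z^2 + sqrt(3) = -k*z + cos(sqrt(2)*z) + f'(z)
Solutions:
 f(z) = C1 + k*z^2/2 - z^3/3 + sqrt(3)*z - sqrt(2)*sin(sqrt(2)*z)/2


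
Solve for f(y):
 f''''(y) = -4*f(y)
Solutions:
 f(y) = (C1*sin(y) + C2*cos(y))*exp(-y) + (C3*sin(y) + C4*cos(y))*exp(y)


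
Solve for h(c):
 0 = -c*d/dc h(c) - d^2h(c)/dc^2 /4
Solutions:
 h(c) = C1 + C2*erf(sqrt(2)*c)


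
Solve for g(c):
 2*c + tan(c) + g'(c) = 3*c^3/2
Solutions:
 g(c) = C1 + 3*c^4/8 - c^2 + log(cos(c))


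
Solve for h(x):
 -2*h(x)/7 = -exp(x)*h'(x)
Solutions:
 h(x) = C1*exp(-2*exp(-x)/7)


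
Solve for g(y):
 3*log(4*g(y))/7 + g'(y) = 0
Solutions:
 7*Integral(1/(log(_y) + 2*log(2)), (_y, g(y)))/3 = C1 - y


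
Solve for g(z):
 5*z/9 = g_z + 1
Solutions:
 g(z) = C1 + 5*z^2/18 - z


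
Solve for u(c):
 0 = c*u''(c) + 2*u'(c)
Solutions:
 u(c) = C1 + C2/c


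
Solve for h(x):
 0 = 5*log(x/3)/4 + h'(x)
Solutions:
 h(x) = C1 - 5*x*log(x)/4 + 5*x/4 + 5*x*log(3)/4


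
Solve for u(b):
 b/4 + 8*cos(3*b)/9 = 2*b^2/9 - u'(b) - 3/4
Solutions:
 u(b) = C1 + 2*b^3/27 - b^2/8 - 3*b/4 - 8*sin(3*b)/27


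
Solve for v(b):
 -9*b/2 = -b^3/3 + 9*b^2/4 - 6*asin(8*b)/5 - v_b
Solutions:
 v(b) = C1 - b^4/12 + 3*b^3/4 + 9*b^2/4 - 6*b*asin(8*b)/5 - 3*sqrt(1 - 64*b^2)/20


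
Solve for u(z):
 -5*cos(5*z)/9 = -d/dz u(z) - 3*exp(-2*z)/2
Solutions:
 u(z) = C1 + sin(5*z)/9 + 3*exp(-2*z)/4


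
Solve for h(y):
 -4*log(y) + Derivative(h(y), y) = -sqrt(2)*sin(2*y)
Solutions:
 h(y) = C1 + 4*y*log(y) - 4*y + sqrt(2)*cos(2*y)/2


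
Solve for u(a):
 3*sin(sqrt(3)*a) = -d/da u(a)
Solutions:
 u(a) = C1 + sqrt(3)*cos(sqrt(3)*a)


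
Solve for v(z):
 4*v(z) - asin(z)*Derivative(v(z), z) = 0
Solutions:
 v(z) = C1*exp(4*Integral(1/asin(z), z))


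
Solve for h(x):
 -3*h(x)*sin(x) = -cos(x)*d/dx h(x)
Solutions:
 h(x) = C1/cos(x)^3


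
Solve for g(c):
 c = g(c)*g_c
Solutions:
 g(c) = -sqrt(C1 + c^2)
 g(c) = sqrt(C1 + c^2)


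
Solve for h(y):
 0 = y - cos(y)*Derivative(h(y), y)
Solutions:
 h(y) = C1 + Integral(y/cos(y), y)


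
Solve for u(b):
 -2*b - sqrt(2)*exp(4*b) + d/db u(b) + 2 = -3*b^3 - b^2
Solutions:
 u(b) = C1 - 3*b^4/4 - b^3/3 + b^2 - 2*b + sqrt(2)*exp(4*b)/4


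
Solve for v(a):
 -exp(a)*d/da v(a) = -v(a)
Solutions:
 v(a) = C1*exp(-exp(-a))


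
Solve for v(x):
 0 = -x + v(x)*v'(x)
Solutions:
 v(x) = -sqrt(C1 + x^2)
 v(x) = sqrt(C1 + x^2)


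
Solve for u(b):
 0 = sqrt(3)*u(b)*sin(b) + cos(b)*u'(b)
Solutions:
 u(b) = C1*cos(b)^(sqrt(3))


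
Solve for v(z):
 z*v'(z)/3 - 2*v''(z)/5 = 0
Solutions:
 v(z) = C1 + C2*erfi(sqrt(15)*z/6)


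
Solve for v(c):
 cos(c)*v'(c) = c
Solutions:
 v(c) = C1 + Integral(c/cos(c), c)


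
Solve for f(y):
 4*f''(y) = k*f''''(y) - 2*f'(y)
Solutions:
 f(y) = C1 + C2*exp(y*(3^(1/3)*(sqrt(3)*sqrt((27 - 64/k)/k^2) - 9/k)^(1/3)/6 - 3^(5/6)*I*(sqrt(3)*sqrt((27 - 64/k)/k^2) - 9/k)^(1/3)/6 - 8/(k*(-3^(1/3) + 3^(5/6)*I)*(sqrt(3)*sqrt((27 - 64/k)/k^2) - 9/k)^(1/3)))) + C3*exp(y*(3^(1/3)*(sqrt(3)*sqrt((27 - 64/k)/k^2) - 9/k)^(1/3)/6 + 3^(5/6)*I*(sqrt(3)*sqrt((27 - 64/k)/k^2) - 9/k)^(1/3)/6 + 8/(k*(3^(1/3) + 3^(5/6)*I)*(sqrt(3)*sqrt((27 - 64/k)/k^2) - 9/k)^(1/3)))) + C4*exp(-3^(1/3)*y*((sqrt(3)*sqrt((27 - 64/k)/k^2) - 9/k)^(1/3) + 4*3^(1/3)/(k*(sqrt(3)*sqrt((27 - 64/k)/k^2) - 9/k)^(1/3)))/3)


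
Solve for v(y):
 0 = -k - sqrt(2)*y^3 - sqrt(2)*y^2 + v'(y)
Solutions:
 v(y) = C1 + k*y + sqrt(2)*y^4/4 + sqrt(2)*y^3/3


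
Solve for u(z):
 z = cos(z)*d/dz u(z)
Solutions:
 u(z) = C1 + Integral(z/cos(z), z)


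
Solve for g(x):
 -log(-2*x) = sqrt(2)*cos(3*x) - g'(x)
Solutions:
 g(x) = C1 + x*log(-x) - x + x*log(2) + sqrt(2)*sin(3*x)/3


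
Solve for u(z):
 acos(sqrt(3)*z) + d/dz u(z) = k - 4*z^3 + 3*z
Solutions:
 u(z) = C1 + k*z - z^4 + 3*z^2/2 - z*acos(sqrt(3)*z) + sqrt(3)*sqrt(1 - 3*z^2)/3


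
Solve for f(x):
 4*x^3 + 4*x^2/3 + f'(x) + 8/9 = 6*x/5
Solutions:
 f(x) = C1 - x^4 - 4*x^3/9 + 3*x^2/5 - 8*x/9


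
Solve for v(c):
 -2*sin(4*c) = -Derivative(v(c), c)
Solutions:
 v(c) = C1 - cos(4*c)/2


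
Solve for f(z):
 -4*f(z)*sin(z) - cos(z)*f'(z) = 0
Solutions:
 f(z) = C1*cos(z)^4


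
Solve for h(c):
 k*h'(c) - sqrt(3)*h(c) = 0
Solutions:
 h(c) = C1*exp(sqrt(3)*c/k)


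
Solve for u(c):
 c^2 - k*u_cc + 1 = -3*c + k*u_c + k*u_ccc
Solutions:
 u(c) = C1 + c^3/(3*k) + c^2/(2*k) - 2*c/k + (C2*sin(sqrt(3)*c/2) + C3*cos(sqrt(3)*c/2))*exp(-c/2)


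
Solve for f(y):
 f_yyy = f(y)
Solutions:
 f(y) = C3*exp(y) + (C1*sin(sqrt(3)*y/2) + C2*cos(sqrt(3)*y/2))*exp(-y/2)


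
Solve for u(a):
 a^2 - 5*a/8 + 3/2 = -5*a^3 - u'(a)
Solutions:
 u(a) = C1 - 5*a^4/4 - a^3/3 + 5*a^2/16 - 3*a/2


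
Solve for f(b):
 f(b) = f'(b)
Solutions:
 f(b) = C1*exp(b)


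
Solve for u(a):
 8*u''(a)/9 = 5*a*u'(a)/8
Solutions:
 u(a) = C1 + C2*erfi(3*sqrt(10)*a/16)


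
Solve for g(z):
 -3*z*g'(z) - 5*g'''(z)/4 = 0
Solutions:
 g(z) = C1 + Integral(C2*airyai(-12^(1/3)*5^(2/3)*z/5) + C3*airybi(-12^(1/3)*5^(2/3)*z/5), z)


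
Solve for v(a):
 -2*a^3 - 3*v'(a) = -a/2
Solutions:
 v(a) = C1 - a^4/6 + a^2/12


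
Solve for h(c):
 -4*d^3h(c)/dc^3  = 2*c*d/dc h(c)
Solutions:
 h(c) = C1 + Integral(C2*airyai(-2^(2/3)*c/2) + C3*airybi(-2^(2/3)*c/2), c)


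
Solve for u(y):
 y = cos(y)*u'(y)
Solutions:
 u(y) = C1 + Integral(y/cos(y), y)


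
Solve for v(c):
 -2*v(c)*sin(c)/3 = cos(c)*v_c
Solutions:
 v(c) = C1*cos(c)^(2/3)


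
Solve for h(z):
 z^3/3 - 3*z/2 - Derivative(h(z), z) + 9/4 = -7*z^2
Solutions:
 h(z) = C1 + z^4/12 + 7*z^3/3 - 3*z^2/4 + 9*z/4


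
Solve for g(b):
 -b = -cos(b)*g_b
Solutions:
 g(b) = C1 + Integral(b/cos(b), b)


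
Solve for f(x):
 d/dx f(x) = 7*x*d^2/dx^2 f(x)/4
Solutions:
 f(x) = C1 + C2*x^(11/7)


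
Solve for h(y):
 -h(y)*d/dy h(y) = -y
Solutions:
 h(y) = -sqrt(C1 + y^2)
 h(y) = sqrt(C1 + y^2)


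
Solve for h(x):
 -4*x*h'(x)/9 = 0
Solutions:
 h(x) = C1


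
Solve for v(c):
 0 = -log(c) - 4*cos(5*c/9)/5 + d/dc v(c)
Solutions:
 v(c) = C1 + c*log(c) - c + 36*sin(5*c/9)/25


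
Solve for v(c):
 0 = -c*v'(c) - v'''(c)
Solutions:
 v(c) = C1 + Integral(C2*airyai(-c) + C3*airybi(-c), c)


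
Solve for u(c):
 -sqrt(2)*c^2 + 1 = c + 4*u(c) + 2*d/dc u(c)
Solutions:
 u(c) = C1*exp(-2*c) - sqrt(2)*c^2/4 - c/4 + sqrt(2)*c/4 - sqrt(2)/8 + 3/8


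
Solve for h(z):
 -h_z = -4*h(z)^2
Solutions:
 h(z) = -1/(C1 + 4*z)


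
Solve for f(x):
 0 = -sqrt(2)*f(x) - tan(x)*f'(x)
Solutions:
 f(x) = C1/sin(x)^(sqrt(2))


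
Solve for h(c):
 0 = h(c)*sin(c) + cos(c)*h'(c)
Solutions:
 h(c) = C1*cos(c)


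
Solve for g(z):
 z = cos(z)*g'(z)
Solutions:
 g(z) = C1 + Integral(z/cos(z), z)


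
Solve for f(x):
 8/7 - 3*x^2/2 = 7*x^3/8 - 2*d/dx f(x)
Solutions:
 f(x) = C1 + 7*x^4/64 + x^3/4 - 4*x/7


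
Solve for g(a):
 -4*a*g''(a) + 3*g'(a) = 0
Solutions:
 g(a) = C1 + C2*a^(7/4)


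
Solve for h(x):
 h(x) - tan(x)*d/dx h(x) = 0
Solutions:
 h(x) = C1*sin(x)


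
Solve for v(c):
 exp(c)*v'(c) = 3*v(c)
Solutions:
 v(c) = C1*exp(-3*exp(-c))


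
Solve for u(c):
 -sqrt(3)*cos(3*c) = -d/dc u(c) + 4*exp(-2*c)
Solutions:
 u(c) = C1 + sqrt(3)*sin(3*c)/3 - 2*exp(-2*c)


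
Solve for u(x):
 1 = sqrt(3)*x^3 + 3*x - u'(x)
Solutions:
 u(x) = C1 + sqrt(3)*x^4/4 + 3*x^2/2 - x


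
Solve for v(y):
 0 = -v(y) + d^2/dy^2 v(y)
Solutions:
 v(y) = C1*exp(-y) + C2*exp(y)


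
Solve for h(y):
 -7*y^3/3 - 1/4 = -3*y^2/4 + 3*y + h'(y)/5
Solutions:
 h(y) = C1 - 35*y^4/12 + 5*y^3/4 - 15*y^2/2 - 5*y/4


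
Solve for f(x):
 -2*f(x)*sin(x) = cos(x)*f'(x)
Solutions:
 f(x) = C1*cos(x)^2


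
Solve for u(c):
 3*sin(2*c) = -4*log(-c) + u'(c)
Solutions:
 u(c) = C1 + 4*c*log(-c) - 4*c - 3*cos(2*c)/2


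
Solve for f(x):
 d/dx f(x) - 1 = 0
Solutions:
 f(x) = C1 + x


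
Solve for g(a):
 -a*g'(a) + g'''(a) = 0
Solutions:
 g(a) = C1 + Integral(C2*airyai(a) + C3*airybi(a), a)


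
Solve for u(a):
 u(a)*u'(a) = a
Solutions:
 u(a) = -sqrt(C1 + a^2)
 u(a) = sqrt(C1 + a^2)


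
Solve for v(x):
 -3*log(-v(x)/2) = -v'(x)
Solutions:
 -Integral(1/(log(-_y) - log(2)), (_y, v(x)))/3 = C1 - x


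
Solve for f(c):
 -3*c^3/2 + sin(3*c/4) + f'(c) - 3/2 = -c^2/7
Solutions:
 f(c) = C1 + 3*c^4/8 - c^3/21 + 3*c/2 + 4*cos(3*c/4)/3


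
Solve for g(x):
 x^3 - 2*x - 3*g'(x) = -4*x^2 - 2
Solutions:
 g(x) = C1 + x^4/12 + 4*x^3/9 - x^2/3 + 2*x/3


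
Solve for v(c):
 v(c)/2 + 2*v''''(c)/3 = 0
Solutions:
 v(c) = (C1*sin(3^(1/4)*c/2) + C2*cos(3^(1/4)*c/2))*exp(-3^(1/4)*c/2) + (C3*sin(3^(1/4)*c/2) + C4*cos(3^(1/4)*c/2))*exp(3^(1/4)*c/2)


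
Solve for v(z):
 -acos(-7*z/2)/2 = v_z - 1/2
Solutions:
 v(z) = C1 - z*acos(-7*z/2)/2 + z/2 - sqrt(4 - 49*z^2)/14


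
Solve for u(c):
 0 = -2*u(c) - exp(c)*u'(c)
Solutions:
 u(c) = C1*exp(2*exp(-c))


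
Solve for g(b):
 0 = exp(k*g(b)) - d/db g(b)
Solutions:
 g(b) = Piecewise((log(-1/(C1*k + b*k))/k, Ne(k, 0)), (nan, True))
 g(b) = Piecewise((C1 + b, Eq(k, 0)), (nan, True))


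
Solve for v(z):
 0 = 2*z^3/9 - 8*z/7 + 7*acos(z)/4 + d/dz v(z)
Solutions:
 v(z) = C1 - z^4/18 + 4*z^2/7 - 7*z*acos(z)/4 + 7*sqrt(1 - z^2)/4


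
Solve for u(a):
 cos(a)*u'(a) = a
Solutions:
 u(a) = C1 + Integral(a/cos(a), a)


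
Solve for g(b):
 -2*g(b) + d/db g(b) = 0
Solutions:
 g(b) = C1*exp(2*b)


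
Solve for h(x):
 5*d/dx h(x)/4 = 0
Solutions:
 h(x) = C1


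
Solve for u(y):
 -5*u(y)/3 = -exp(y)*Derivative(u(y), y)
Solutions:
 u(y) = C1*exp(-5*exp(-y)/3)


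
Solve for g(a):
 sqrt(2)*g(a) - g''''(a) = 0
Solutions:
 g(a) = C1*exp(-2^(1/8)*a) + C2*exp(2^(1/8)*a) + C3*sin(2^(1/8)*a) + C4*cos(2^(1/8)*a)


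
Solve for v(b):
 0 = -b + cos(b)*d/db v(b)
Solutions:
 v(b) = C1 + Integral(b/cos(b), b)


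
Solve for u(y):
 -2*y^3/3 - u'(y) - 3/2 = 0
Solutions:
 u(y) = C1 - y^4/6 - 3*y/2


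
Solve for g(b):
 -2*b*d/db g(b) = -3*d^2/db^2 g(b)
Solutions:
 g(b) = C1 + C2*erfi(sqrt(3)*b/3)


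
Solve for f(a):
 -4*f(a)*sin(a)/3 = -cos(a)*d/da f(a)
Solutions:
 f(a) = C1/cos(a)^(4/3)


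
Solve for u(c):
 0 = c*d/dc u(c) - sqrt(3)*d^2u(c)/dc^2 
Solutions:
 u(c) = C1 + C2*erfi(sqrt(2)*3^(3/4)*c/6)


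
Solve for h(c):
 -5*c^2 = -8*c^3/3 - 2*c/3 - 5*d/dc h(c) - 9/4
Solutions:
 h(c) = C1 - 2*c^4/15 + c^3/3 - c^2/15 - 9*c/20


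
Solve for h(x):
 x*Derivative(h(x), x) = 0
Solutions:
 h(x) = C1


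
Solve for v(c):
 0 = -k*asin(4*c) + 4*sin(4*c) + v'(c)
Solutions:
 v(c) = C1 + k*(c*asin(4*c) + sqrt(1 - 16*c^2)/4) + cos(4*c)


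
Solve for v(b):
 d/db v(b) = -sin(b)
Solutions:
 v(b) = C1 + cos(b)


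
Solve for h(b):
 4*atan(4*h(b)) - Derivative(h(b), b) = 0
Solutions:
 Integral(1/atan(4*_y), (_y, h(b))) = C1 + 4*b


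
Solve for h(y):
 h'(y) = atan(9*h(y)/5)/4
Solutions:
 Integral(1/atan(9*_y/5), (_y, h(y))) = C1 + y/4


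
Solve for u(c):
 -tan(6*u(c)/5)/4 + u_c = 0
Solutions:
 u(c) = -5*asin(C1*exp(3*c/10))/6 + 5*pi/6
 u(c) = 5*asin(C1*exp(3*c/10))/6


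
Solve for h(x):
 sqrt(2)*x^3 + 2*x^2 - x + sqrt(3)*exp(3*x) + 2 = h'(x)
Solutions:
 h(x) = C1 + sqrt(2)*x^4/4 + 2*x^3/3 - x^2/2 + 2*x + sqrt(3)*exp(3*x)/3


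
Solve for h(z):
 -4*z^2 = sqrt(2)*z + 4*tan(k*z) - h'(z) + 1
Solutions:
 h(z) = C1 + 4*z^3/3 + sqrt(2)*z^2/2 + z + 4*Piecewise((-log(cos(k*z))/k, Ne(k, 0)), (0, True))


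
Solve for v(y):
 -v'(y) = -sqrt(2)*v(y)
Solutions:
 v(y) = C1*exp(sqrt(2)*y)


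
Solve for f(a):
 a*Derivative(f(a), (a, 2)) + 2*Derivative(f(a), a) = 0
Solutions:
 f(a) = C1 + C2/a


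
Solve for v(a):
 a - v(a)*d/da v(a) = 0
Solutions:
 v(a) = -sqrt(C1 + a^2)
 v(a) = sqrt(C1 + a^2)


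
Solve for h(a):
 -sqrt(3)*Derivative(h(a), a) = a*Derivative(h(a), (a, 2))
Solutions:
 h(a) = C1 + C2*a^(1 - sqrt(3))


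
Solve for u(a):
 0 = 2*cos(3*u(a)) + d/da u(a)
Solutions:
 u(a) = -asin((C1 + exp(12*a))/(C1 - exp(12*a)))/3 + pi/3
 u(a) = asin((C1 + exp(12*a))/(C1 - exp(12*a)))/3


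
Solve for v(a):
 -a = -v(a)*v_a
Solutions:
 v(a) = -sqrt(C1 + a^2)
 v(a) = sqrt(C1 + a^2)


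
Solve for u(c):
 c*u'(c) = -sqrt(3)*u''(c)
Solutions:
 u(c) = C1 + C2*erf(sqrt(2)*3^(3/4)*c/6)


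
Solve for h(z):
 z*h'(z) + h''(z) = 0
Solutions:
 h(z) = C1 + C2*erf(sqrt(2)*z/2)


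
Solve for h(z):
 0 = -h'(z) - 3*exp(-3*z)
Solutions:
 h(z) = C1 + exp(-3*z)


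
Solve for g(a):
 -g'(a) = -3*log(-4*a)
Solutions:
 g(a) = C1 + 3*a*log(-a) + 3*a*(-1 + 2*log(2))


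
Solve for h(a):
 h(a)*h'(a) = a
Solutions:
 h(a) = -sqrt(C1 + a^2)
 h(a) = sqrt(C1 + a^2)


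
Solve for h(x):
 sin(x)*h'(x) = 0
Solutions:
 h(x) = C1


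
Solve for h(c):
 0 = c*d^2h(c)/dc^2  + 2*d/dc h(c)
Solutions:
 h(c) = C1 + C2/c


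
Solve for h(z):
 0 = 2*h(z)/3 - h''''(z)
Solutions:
 h(z) = C1*exp(-2^(1/4)*3^(3/4)*z/3) + C2*exp(2^(1/4)*3^(3/4)*z/3) + C3*sin(2^(1/4)*3^(3/4)*z/3) + C4*cos(2^(1/4)*3^(3/4)*z/3)


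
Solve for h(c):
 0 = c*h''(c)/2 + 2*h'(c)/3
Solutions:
 h(c) = C1 + C2/c^(1/3)


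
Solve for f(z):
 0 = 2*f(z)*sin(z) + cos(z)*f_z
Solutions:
 f(z) = C1*cos(z)^2


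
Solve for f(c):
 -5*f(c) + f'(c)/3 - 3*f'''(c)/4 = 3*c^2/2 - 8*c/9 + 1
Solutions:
 f(c) = C1*exp(2^(1/3)*c*(2*2^(1/3)/(sqrt(163977)/9 + 45)^(1/3) + 3*(sqrt(163977)/9 + 45)^(1/3))/18)*sin(sqrt(3)*c*(-3*(2*sqrt(163977)/9 + 90)^(1/3) + 4/(2*sqrt(163977)/9 + 90)^(1/3))/18) + C2*exp(2^(1/3)*c*(2*2^(1/3)/(sqrt(163977)/9 + 45)^(1/3) + 3*(sqrt(163977)/9 + 45)^(1/3))/18)*cos(sqrt(3)*c*(-3*(2*sqrt(163977)/9 + 90)^(1/3) + 4/(2*sqrt(163977)/9 + 90)^(1/3))/18) + C3*exp(-2^(1/3)*c*(2*2^(1/3)/(sqrt(163977)/9 + 45)^(1/3) + 3*(sqrt(163977)/9 + 45)^(1/3))/9) - 3*c^2/10 + 31*c/225 - 644/3375


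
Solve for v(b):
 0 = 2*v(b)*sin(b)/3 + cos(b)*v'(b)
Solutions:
 v(b) = C1*cos(b)^(2/3)


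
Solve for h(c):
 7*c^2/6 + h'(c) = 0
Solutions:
 h(c) = C1 - 7*c^3/18


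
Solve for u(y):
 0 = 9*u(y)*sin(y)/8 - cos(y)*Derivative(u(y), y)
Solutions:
 u(y) = C1/cos(y)^(9/8)


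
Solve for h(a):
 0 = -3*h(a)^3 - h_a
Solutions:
 h(a) = -sqrt(2)*sqrt(-1/(C1 - 3*a))/2
 h(a) = sqrt(2)*sqrt(-1/(C1 - 3*a))/2


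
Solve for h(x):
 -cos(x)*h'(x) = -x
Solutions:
 h(x) = C1 + Integral(x/cos(x), x)


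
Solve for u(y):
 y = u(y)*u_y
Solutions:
 u(y) = -sqrt(C1 + y^2)
 u(y) = sqrt(C1 + y^2)


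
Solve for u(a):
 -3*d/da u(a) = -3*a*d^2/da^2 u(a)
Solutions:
 u(a) = C1 + C2*a^2


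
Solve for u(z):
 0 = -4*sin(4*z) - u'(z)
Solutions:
 u(z) = C1 + cos(4*z)


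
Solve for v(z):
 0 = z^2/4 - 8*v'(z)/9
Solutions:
 v(z) = C1 + 3*z^3/32


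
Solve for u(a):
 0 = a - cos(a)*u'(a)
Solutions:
 u(a) = C1 + Integral(a/cos(a), a)


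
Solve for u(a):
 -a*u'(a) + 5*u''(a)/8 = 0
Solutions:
 u(a) = C1 + C2*erfi(2*sqrt(5)*a/5)


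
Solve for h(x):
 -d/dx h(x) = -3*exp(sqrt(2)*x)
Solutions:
 h(x) = C1 + 3*sqrt(2)*exp(sqrt(2)*x)/2


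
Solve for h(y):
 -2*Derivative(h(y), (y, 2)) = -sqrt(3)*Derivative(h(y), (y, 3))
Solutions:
 h(y) = C1 + C2*y + C3*exp(2*sqrt(3)*y/3)


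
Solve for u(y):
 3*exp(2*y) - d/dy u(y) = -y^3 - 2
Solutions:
 u(y) = C1 + y^4/4 + 2*y + 3*exp(2*y)/2


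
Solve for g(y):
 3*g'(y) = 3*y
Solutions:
 g(y) = C1 + y^2/2


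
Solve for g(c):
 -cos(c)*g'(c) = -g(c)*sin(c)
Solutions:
 g(c) = C1/cos(c)


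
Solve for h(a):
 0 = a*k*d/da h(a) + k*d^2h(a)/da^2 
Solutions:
 h(a) = C1 + C2*erf(sqrt(2)*a/2)


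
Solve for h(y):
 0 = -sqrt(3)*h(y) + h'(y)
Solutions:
 h(y) = C1*exp(sqrt(3)*y)


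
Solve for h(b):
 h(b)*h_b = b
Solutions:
 h(b) = -sqrt(C1 + b^2)
 h(b) = sqrt(C1 + b^2)


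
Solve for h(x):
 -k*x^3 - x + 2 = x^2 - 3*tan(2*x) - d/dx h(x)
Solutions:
 h(x) = C1 + k*x^4/4 + x^3/3 + x^2/2 - 2*x + 3*log(cos(2*x))/2


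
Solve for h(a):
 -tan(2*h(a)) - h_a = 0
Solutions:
 h(a) = -asin(C1*exp(-2*a))/2 + pi/2
 h(a) = asin(C1*exp(-2*a))/2


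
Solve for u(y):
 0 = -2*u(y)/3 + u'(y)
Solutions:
 u(y) = C1*exp(2*y/3)


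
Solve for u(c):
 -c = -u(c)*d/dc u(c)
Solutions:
 u(c) = -sqrt(C1 + c^2)
 u(c) = sqrt(C1 + c^2)


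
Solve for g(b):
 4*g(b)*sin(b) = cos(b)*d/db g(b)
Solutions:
 g(b) = C1/cos(b)^4


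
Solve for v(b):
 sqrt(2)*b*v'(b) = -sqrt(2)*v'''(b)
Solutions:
 v(b) = C1 + Integral(C2*airyai(-b) + C3*airybi(-b), b)


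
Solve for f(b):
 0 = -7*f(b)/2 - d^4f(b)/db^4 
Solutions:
 f(b) = (C1*sin(14^(1/4)*b/2) + C2*cos(14^(1/4)*b/2))*exp(-14^(1/4)*b/2) + (C3*sin(14^(1/4)*b/2) + C4*cos(14^(1/4)*b/2))*exp(14^(1/4)*b/2)


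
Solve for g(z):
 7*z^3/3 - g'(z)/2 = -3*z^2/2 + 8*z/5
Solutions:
 g(z) = C1 + 7*z^4/6 + z^3 - 8*z^2/5


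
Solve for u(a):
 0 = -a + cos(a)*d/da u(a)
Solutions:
 u(a) = C1 + Integral(a/cos(a), a)


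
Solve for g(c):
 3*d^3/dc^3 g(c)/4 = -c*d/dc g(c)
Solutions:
 g(c) = C1 + Integral(C2*airyai(-6^(2/3)*c/3) + C3*airybi(-6^(2/3)*c/3), c)


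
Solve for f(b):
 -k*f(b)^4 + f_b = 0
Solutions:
 f(b) = (-1/(C1 + 3*b*k))^(1/3)
 f(b) = (-1/(C1 + b*k))^(1/3)*(-3^(2/3) - 3*3^(1/6)*I)/6
 f(b) = (-1/(C1 + b*k))^(1/3)*(-3^(2/3) + 3*3^(1/6)*I)/6


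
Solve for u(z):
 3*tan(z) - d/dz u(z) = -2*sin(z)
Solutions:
 u(z) = C1 - 3*log(cos(z)) - 2*cos(z)


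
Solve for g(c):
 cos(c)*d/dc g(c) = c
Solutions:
 g(c) = C1 + Integral(c/cos(c), c)


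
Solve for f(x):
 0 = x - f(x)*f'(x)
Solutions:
 f(x) = -sqrt(C1 + x^2)
 f(x) = sqrt(C1 + x^2)


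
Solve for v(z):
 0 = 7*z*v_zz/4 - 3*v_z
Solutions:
 v(z) = C1 + C2*z^(19/7)


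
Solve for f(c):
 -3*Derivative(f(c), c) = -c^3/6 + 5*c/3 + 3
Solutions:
 f(c) = C1 + c^4/72 - 5*c^2/18 - c


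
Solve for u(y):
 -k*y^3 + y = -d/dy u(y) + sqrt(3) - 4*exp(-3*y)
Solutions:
 u(y) = C1 + k*y^4/4 - y^2/2 + sqrt(3)*y + 4*exp(-3*y)/3


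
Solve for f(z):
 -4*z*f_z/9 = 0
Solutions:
 f(z) = C1


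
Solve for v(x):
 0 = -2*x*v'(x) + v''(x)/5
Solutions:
 v(x) = C1 + C2*erfi(sqrt(5)*x)


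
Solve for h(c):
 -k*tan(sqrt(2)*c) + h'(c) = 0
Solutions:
 h(c) = C1 - sqrt(2)*k*log(cos(sqrt(2)*c))/2


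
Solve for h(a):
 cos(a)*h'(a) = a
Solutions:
 h(a) = C1 + Integral(a/cos(a), a)


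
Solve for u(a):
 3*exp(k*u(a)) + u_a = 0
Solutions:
 u(a) = Piecewise((log(1/(C1*k + 3*a*k))/k, Ne(k, 0)), (nan, True))
 u(a) = Piecewise((C1 - 3*a, Eq(k, 0)), (nan, True))


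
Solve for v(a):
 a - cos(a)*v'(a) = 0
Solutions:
 v(a) = C1 + Integral(a/cos(a), a)


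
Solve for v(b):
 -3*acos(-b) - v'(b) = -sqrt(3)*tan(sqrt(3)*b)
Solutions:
 v(b) = C1 - 3*b*acos(-b) - 3*sqrt(1 - b^2) - log(cos(sqrt(3)*b))


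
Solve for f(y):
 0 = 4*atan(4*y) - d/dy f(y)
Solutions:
 f(y) = C1 + 4*y*atan(4*y) - log(16*y^2 + 1)/2


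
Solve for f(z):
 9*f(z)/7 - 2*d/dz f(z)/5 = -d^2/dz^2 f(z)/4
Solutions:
 f(z) = (C1*sin(2*sqrt(1379)*z/35) + C2*cos(2*sqrt(1379)*z/35))*exp(4*z/5)


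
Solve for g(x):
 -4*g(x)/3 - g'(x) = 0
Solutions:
 g(x) = C1*exp(-4*x/3)


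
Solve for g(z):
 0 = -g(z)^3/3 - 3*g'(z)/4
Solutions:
 g(z) = -3*sqrt(2)*sqrt(-1/(C1 - 4*z))/2
 g(z) = 3*sqrt(2)*sqrt(-1/(C1 - 4*z))/2


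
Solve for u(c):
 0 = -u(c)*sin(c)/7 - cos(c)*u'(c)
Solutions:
 u(c) = C1*cos(c)^(1/7)


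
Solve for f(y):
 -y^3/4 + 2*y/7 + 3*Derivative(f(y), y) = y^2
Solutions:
 f(y) = C1 + y^4/48 + y^3/9 - y^2/21


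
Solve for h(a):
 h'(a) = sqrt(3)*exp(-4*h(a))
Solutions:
 h(a) = log(-I*(C1 + 4*sqrt(3)*a)^(1/4))
 h(a) = log(I*(C1 + 4*sqrt(3)*a)^(1/4))
 h(a) = log(-(C1 + 4*sqrt(3)*a)^(1/4))
 h(a) = log(C1 + 4*sqrt(3)*a)/4


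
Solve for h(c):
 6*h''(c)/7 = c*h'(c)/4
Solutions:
 h(c) = C1 + C2*erfi(sqrt(21)*c/12)


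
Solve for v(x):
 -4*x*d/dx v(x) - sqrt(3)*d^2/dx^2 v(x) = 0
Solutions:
 v(x) = C1 + C2*erf(sqrt(2)*3^(3/4)*x/3)


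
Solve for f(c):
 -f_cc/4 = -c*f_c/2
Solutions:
 f(c) = C1 + C2*erfi(c)


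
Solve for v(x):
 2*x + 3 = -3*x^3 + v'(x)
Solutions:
 v(x) = C1 + 3*x^4/4 + x^2 + 3*x


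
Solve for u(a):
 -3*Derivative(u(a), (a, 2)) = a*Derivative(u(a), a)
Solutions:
 u(a) = C1 + C2*erf(sqrt(6)*a/6)


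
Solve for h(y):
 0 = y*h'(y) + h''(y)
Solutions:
 h(y) = C1 + C2*erf(sqrt(2)*y/2)


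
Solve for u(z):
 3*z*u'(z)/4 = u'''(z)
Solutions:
 u(z) = C1 + Integral(C2*airyai(6^(1/3)*z/2) + C3*airybi(6^(1/3)*z/2), z)


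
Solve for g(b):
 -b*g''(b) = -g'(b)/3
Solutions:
 g(b) = C1 + C2*b^(4/3)


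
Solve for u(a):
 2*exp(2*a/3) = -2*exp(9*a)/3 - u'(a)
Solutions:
 u(a) = C1 - 3*exp(2*a/3) - 2*exp(9*a)/27


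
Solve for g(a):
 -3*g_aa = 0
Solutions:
 g(a) = C1 + C2*a


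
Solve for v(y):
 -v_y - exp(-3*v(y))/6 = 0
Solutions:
 v(y) = log(C1 - y/2)/3
 v(y) = log((-1 - sqrt(3)*I)*(C1 - y/2)^(1/3)/2)
 v(y) = log((-1 + sqrt(3)*I)*(C1 - y/2)^(1/3)/2)


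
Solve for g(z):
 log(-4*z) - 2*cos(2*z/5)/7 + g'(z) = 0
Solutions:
 g(z) = C1 - z*log(-z) - 2*z*log(2) + z + 5*sin(2*z/5)/7


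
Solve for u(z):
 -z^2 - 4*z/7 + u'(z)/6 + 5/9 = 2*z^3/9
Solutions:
 u(z) = C1 + z^4/3 + 2*z^3 + 12*z^2/7 - 10*z/3


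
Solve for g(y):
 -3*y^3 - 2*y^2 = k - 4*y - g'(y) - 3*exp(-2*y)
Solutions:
 g(y) = C1 + k*y + 3*y^4/4 + 2*y^3/3 - 2*y^2 + 3*exp(-2*y)/2


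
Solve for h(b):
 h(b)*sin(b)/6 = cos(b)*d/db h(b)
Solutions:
 h(b) = C1/cos(b)^(1/6)


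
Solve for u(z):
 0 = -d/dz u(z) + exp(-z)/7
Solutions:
 u(z) = C1 - exp(-z)/7


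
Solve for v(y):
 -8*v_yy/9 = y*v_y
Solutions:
 v(y) = C1 + C2*erf(3*y/4)


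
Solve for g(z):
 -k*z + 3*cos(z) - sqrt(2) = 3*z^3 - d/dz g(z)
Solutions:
 g(z) = C1 + k*z^2/2 + 3*z^4/4 + sqrt(2)*z - 3*sin(z)


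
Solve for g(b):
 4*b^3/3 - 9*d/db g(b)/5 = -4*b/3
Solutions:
 g(b) = C1 + 5*b^4/27 + 10*b^2/27


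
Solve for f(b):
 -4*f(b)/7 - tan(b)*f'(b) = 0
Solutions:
 f(b) = C1/sin(b)^(4/7)


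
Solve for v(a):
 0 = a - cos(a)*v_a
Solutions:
 v(a) = C1 + Integral(a/cos(a), a)


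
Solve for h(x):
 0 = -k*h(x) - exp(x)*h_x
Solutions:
 h(x) = C1*exp(k*exp(-x))


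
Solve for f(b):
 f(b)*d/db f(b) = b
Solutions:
 f(b) = -sqrt(C1 + b^2)
 f(b) = sqrt(C1 + b^2)


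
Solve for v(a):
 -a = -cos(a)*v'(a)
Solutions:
 v(a) = C1 + Integral(a/cos(a), a)


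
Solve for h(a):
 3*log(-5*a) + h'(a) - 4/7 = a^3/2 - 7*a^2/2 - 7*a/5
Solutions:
 h(a) = C1 + a^4/8 - 7*a^3/6 - 7*a^2/10 - 3*a*log(-a) + a*(25/7 - 3*log(5))


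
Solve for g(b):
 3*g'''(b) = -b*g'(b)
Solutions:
 g(b) = C1 + Integral(C2*airyai(-3^(2/3)*b/3) + C3*airybi(-3^(2/3)*b/3), b)


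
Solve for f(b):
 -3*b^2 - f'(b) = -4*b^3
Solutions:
 f(b) = C1 + b^4 - b^3


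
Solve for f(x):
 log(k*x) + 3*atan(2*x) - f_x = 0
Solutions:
 f(x) = C1 + x*log(k*x) + 3*x*atan(2*x) - x - 3*log(4*x^2 + 1)/4


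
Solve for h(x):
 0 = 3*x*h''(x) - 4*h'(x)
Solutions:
 h(x) = C1 + C2*x^(7/3)


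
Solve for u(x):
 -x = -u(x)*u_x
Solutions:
 u(x) = -sqrt(C1 + x^2)
 u(x) = sqrt(C1 + x^2)


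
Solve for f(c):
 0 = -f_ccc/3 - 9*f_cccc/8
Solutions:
 f(c) = C1 + C2*c + C3*c^2 + C4*exp(-8*c/27)


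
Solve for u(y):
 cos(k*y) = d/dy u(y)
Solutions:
 u(y) = C1 + sin(k*y)/k


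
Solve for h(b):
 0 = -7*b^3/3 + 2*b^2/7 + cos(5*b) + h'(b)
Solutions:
 h(b) = C1 + 7*b^4/12 - 2*b^3/21 - sin(5*b)/5


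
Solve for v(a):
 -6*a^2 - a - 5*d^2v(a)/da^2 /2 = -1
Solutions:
 v(a) = C1 + C2*a - a^4/5 - a^3/15 + a^2/5


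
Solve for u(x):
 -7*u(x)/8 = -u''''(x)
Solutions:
 u(x) = C1*exp(-14^(1/4)*x/2) + C2*exp(14^(1/4)*x/2) + C3*sin(14^(1/4)*x/2) + C4*cos(14^(1/4)*x/2)


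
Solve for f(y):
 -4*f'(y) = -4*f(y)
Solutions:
 f(y) = C1*exp(y)


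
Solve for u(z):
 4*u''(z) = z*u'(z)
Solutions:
 u(z) = C1 + C2*erfi(sqrt(2)*z/4)


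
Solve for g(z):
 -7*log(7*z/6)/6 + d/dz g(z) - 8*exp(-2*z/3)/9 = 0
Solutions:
 g(z) = C1 + 7*z*log(z)/6 + 7*z*(-log(6) - 1 + log(7))/6 - 4*exp(-2*z/3)/3


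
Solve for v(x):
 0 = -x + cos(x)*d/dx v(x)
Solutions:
 v(x) = C1 + Integral(x/cos(x), x)


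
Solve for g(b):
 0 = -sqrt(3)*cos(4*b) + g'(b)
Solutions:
 g(b) = C1 + sqrt(3)*sin(4*b)/4


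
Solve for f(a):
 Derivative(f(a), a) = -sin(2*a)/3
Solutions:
 f(a) = C1 + cos(2*a)/6


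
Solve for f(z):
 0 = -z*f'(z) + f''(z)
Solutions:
 f(z) = C1 + C2*erfi(sqrt(2)*z/2)


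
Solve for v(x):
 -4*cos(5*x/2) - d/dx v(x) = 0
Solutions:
 v(x) = C1 - 8*sin(5*x/2)/5


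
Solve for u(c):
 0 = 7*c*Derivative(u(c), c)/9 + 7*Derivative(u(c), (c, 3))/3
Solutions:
 u(c) = C1 + Integral(C2*airyai(-3^(2/3)*c/3) + C3*airybi(-3^(2/3)*c/3), c)


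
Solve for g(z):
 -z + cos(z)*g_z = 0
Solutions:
 g(z) = C1 + Integral(z/cos(z), z)


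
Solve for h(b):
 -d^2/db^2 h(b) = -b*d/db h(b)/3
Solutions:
 h(b) = C1 + C2*erfi(sqrt(6)*b/6)


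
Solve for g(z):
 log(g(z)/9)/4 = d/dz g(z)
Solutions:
 4*Integral(1/(-log(_y) + 2*log(3)), (_y, g(z))) = C1 - z


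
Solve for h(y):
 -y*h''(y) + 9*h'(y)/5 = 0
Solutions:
 h(y) = C1 + C2*y^(14/5)


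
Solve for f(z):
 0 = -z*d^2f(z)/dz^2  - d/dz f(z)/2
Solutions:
 f(z) = C1 + C2*sqrt(z)


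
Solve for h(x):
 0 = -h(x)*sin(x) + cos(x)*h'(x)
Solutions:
 h(x) = C1/cos(x)


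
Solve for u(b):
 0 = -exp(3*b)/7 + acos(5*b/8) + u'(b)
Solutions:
 u(b) = C1 - b*acos(5*b/8) + sqrt(64 - 25*b^2)/5 + exp(3*b)/21


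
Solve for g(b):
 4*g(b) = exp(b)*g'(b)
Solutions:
 g(b) = C1*exp(-4*exp(-b))


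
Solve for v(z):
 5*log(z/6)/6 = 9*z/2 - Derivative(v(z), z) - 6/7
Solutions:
 v(z) = C1 + 9*z^2/4 - 5*z*log(z)/6 - z/42 + 5*z*log(6)/6


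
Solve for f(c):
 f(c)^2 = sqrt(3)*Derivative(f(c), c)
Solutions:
 f(c) = -3/(C1 + sqrt(3)*c)


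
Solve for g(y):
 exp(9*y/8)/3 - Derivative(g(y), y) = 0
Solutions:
 g(y) = C1 + 8*exp(9*y/8)/27


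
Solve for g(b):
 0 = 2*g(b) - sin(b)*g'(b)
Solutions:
 g(b) = C1*(cos(b) - 1)/(cos(b) + 1)


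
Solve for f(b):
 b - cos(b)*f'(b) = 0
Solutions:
 f(b) = C1 + Integral(b/cos(b), b)


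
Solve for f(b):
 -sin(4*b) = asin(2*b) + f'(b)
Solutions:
 f(b) = C1 - b*asin(2*b) - sqrt(1 - 4*b^2)/2 + cos(4*b)/4


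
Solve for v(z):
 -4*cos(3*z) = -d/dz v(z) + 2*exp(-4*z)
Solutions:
 v(z) = C1 + 4*sin(3*z)/3 - exp(-4*z)/2


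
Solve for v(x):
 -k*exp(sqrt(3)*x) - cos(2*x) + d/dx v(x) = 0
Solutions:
 v(x) = C1 + sqrt(3)*k*exp(sqrt(3)*x)/3 + sin(2*x)/2


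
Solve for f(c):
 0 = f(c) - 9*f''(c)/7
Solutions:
 f(c) = C1*exp(-sqrt(7)*c/3) + C2*exp(sqrt(7)*c/3)


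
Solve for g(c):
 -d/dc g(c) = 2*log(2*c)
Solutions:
 g(c) = C1 - 2*c*log(c) - c*log(4) + 2*c


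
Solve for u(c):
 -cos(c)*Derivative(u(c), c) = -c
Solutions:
 u(c) = C1 + Integral(c/cos(c), c)


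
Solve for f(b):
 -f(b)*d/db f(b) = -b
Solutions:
 f(b) = -sqrt(C1 + b^2)
 f(b) = sqrt(C1 + b^2)


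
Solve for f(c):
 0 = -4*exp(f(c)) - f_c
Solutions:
 f(c) = log(1/(C1 + 4*c))


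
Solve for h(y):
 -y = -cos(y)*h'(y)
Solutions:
 h(y) = C1 + Integral(y/cos(y), y)


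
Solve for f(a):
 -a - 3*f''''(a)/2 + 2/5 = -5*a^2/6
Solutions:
 f(a) = C1 + C2*a + C3*a^2 + C4*a^3 + a^6/648 - a^5/180 + a^4/90


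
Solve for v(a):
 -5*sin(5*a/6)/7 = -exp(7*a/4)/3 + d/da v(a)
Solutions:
 v(a) = C1 + 4*exp(7*a/4)/21 + 6*cos(5*a/6)/7


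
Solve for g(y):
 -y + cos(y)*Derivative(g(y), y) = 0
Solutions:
 g(y) = C1 + Integral(y/cos(y), y)


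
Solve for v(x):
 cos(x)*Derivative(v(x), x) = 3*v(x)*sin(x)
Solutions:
 v(x) = C1/cos(x)^3


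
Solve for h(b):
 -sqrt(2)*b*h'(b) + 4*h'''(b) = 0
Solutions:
 h(b) = C1 + Integral(C2*airyai(sqrt(2)*b/2) + C3*airybi(sqrt(2)*b/2), b)


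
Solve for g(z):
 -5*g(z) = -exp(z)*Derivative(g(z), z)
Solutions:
 g(z) = C1*exp(-5*exp(-z))


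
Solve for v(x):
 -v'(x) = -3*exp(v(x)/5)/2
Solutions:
 v(x) = 5*log(-1/(C1 + 3*x)) + 5*log(10)


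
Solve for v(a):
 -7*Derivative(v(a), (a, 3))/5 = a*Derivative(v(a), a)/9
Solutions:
 v(a) = C1 + Integral(C2*airyai(-735^(1/3)*a/21) + C3*airybi(-735^(1/3)*a/21), a)


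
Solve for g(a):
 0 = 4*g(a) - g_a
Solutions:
 g(a) = C1*exp(4*a)


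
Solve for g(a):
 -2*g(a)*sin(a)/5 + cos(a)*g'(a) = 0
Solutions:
 g(a) = C1/cos(a)^(2/5)


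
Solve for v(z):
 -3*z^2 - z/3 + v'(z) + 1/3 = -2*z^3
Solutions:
 v(z) = C1 - z^4/2 + z^3 + z^2/6 - z/3


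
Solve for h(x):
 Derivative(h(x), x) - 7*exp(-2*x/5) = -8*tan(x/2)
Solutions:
 h(x) = C1 - 8*log(tan(x/2)^2 + 1) - 35*exp(-2*x/5)/2


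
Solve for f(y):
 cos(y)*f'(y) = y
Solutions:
 f(y) = C1 + Integral(y/cos(y), y)


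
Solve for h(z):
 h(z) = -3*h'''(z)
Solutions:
 h(z) = C3*exp(-3^(2/3)*z/3) + (C1*sin(3^(1/6)*z/2) + C2*cos(3^(1/6)*z/2))*exp(3^(2/3)*z/6)


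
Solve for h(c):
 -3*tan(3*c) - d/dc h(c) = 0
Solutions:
 h(c) = C1 + log(cos(3*c))


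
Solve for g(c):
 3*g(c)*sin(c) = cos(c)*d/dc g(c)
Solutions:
 g(c) = C1/cos(c)^3


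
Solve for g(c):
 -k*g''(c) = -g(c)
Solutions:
 g(c) = C1*exp(-c*sqrt(1/k)) + C2*exp(c*sqrt(1/k))


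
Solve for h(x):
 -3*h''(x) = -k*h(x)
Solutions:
 h(x) = C1*exp(-sqrt(3)*sqrt(k)*x/3) + C2*exp(sqrt(3)*sqrt(k)*x/3)


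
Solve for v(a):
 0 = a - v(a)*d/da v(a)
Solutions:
 v(a) = -sqrt(C1 + a^2)
 v(a) = sqrt(C1 + a^2)


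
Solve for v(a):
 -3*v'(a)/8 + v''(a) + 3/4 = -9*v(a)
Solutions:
 v(a) = (C1*sin(3*sqrt(255)*a/16) + C2*cos(3*sqrt(255)*a/16))*exp(3*a/16) - 1/12


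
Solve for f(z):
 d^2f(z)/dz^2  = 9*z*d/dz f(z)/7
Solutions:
 f(z) = C1 + C2*erfi(3*sqrt(14)*z/14)


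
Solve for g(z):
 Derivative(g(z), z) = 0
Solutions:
 g(z) = C1


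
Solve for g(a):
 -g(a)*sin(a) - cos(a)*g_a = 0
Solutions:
 g(a) = C1*cos(a)


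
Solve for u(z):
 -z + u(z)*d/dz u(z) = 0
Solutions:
 u(z) = -sqrt(C1 + z^2)
 u(z) = sqrt(C1 + z^2)


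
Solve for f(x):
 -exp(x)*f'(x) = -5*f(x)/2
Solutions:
 f(x) = C1*exp(-5*exp(-x)/2)


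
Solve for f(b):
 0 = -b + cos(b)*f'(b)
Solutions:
 f(b) = C1 + Integral(b/cos(b), b)


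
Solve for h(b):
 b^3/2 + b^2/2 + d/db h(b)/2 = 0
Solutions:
 h(b) = C1 - b^4/4 - b^3/3


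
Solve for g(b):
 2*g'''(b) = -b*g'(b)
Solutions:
 g(b) = C1 + Integral(C2*airyai(-2^(2/3)*b/2) + C3*airybi(-2^(2/3)*b/2), b)


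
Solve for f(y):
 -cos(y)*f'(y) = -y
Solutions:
 f(y) = C1 + Integral(y/cos(y), y)


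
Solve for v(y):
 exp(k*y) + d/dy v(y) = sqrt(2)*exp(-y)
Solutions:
 v(y) = C1 - sqrt(2)*exp(-y) - exp(k*y)/k


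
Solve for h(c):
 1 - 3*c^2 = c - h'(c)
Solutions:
 h(c) = C1 + c^3 + c^2/2 - c


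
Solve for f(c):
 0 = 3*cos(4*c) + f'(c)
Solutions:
 f(c) = C1 - 3*sin(4*c)/4


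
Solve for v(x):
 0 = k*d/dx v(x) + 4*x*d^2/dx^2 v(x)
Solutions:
 v(x) = C1 + x^(1 - re(k)/4)*(C2*sin(log(x)*Abs(im(k))/4) + C3*cos(log(x)*im(k)/4))


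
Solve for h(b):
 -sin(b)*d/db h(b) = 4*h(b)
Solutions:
 h(b) = C1*(cos(b)^2 + 2*cos(b) + 1)/(cos(b)^2 - 2*cos(b) + 1)


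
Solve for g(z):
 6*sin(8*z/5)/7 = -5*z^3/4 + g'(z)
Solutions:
 g(z) = C1 + 5*z^4/16 - 15*cos(8*z/5)/28


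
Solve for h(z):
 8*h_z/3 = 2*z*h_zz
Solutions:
 h(z) = C1 + C2*z^(7/3)


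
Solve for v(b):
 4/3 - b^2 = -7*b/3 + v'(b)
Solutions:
 v(b) = C1 - b^3/3 + 7*b^2/6 + 4*b/3


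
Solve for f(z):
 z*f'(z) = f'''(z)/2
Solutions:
 f(z) = C1 + Integral(C2*airyai(2^(1/3)*z) + C3*airybi(2^(1/3)*z), z)


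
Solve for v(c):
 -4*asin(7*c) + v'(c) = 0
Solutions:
 v(c) = C1 + 4*c*asin(7*c) + 4*sqrt(1 - 49*c^2)/7


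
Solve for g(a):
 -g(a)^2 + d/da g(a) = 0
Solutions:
 g(a) = -1/(C1 + a)


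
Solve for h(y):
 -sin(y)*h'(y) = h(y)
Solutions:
 h(y) = C1*sqrt(cos(y) + 1)/sqrt(cos(y) - 1)


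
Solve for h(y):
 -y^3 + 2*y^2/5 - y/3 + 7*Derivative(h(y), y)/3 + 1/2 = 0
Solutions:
 h(y) = C1 + 3*y^4/28 - 2*y^3/35 + y^2/14 - 3*y/14


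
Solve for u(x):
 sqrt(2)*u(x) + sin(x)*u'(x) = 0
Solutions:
 u(x) = C1*(cos(x) + 1)^(sqrt(2)/2)/(cos(x) - 1)^(sqrt(2)/2)


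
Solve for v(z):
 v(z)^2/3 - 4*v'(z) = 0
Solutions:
 v(z) = -12/(C1 + z)


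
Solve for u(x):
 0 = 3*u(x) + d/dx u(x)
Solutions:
 u(x) = C1*exp(-3*x)


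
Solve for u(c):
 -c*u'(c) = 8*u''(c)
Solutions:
 u(c) = C1 + C2*erf(c/4)


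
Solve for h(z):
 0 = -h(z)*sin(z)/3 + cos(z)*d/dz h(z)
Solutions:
 h(z) = C1/cos(z)^(1/3)


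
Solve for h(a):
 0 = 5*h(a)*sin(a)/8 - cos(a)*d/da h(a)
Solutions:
 h(a) = C1/cos(a)^(5/8)


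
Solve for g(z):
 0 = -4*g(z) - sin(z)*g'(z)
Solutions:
 g(z) = C1*(cos(z)^2 + 2*cos(z) + 1)/(cos(z)^2 - 2*cos(z) + 1)
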